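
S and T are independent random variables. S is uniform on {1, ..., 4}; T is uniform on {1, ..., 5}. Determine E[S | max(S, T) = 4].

Outcomes with max(S, T) = 4: (1,4), (2,4), (3,4), (4,1), (4,2), (4,3), (4,4), each with probability 1/20.
E[S | max(S, T) = 4] = (1 + 2 + 3 + 4 + 4 + 4 + 4) / 7 = 22/7.

22/7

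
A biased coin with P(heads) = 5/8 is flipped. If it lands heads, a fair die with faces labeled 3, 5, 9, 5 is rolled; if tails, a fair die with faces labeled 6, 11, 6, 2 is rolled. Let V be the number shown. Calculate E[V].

E[V | heads] = (3+5+9+5)/4 = 11/2.
E[V | tails] = (6+11+6+2)/4 = 25/4.
By the law of total expectation,
E[V] = (5/8)·(11/2) + (3/8)·(25/4) = 185/32.

185/32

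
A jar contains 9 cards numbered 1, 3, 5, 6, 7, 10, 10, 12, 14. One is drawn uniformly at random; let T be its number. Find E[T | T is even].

P(T is even) = 5/9.
Σ over the event: 6·1/9 + 10·2/9 + 12·1/9 + 14·1/9 = 52/9.
E[T | T is even] = (52/9) / (5/9) = 52/5.

52/5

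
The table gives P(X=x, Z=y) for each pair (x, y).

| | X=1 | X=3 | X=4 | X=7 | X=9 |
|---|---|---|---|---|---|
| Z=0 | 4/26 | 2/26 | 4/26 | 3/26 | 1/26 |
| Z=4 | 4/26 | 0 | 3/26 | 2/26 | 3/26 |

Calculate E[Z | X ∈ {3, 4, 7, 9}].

16/9

P(X ∈ {3, 4, 7, 9}) = 9/13.
Σ Z·P over the event = 0·(2/26) + 0·(4/26) + 4·(3/26) + 0·(3/26) + 4·(2/26) + 0·(1/26) + 4·(3/26) = 16/13.
E[Z | X ∈ {3, 4, 7, 9}] = (16/13) / (9/13) = 16/9.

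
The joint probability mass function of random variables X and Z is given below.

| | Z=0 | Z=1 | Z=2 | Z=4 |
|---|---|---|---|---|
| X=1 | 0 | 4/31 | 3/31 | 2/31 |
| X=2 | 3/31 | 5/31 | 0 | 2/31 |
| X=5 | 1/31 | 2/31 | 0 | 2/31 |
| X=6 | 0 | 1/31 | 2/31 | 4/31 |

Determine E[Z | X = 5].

2

P(X = 5) = 5/31.
Σ Z·P over the event = 0·(1/31) + 1·(2/31) + 4·(2/31) = 10/31.
E[Z | X = 5] = (10/31) / (5/31) = 2.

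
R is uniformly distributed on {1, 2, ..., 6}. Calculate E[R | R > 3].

Given R > 3, R is equally likely to be any of {4, 5, 6}.
E[R | R > 3] = (4 + 5 + 6) / 3 = 5.

5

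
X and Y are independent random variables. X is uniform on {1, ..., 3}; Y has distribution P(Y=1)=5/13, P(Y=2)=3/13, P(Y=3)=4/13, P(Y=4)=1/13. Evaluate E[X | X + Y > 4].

5/2

P(X + Y > 4) = 14/39.
Summing X·P(x,y) over outcomes with X + Y > 4 gives 35/39.
E[X | X + Y > 4] = (35/39) / (14/39) = 5/2.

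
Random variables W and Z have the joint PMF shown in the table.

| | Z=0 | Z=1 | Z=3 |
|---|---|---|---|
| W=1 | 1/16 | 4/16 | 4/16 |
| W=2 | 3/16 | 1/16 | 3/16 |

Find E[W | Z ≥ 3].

10/7

P(Z ≥ 3) = 7/16.
Σ W·P over the event = 1·(4/16) + 2·(3/16) = 5/8.
E[W | Z ≥ 3] = (5/8) / (7/16) = 10/7.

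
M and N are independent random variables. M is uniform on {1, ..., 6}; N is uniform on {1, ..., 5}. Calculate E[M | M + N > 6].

14/3

P(M + N > 6) = 1/2.
Summing M·P(x,y) over outcomes with M + N > 6 gives 7/3.
E[M | M + N > 6] = (7/3) / (1/2) = 14/3.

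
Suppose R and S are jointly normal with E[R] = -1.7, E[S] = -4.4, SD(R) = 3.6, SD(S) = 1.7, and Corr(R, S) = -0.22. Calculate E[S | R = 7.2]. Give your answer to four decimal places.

-5.3246

E[S | R=x] = μ_S + ρ(σ_S/σ_R)(x − μ_R) for jointly normal variables.
E[S | R=7.2] = -4.4 + (-0.22)·(1.7/3.6)·(7.2 − (-1.7)) = -4.4 + (-0.10389)·(8.9) = -5.3246.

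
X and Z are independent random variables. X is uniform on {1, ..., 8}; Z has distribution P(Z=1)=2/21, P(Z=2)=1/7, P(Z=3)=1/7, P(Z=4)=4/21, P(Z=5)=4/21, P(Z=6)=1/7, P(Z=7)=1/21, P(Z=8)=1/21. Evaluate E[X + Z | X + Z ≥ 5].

1393/153

P(X + Z ≥ 5) = 51/56.
Summing (X+Z)·P(x,y) over outcomes with X + Z ≥ 5 gives 199/24.
E[X + Z | X + Z ≥ 5] = (199/24) / (51/56) = 1393/153.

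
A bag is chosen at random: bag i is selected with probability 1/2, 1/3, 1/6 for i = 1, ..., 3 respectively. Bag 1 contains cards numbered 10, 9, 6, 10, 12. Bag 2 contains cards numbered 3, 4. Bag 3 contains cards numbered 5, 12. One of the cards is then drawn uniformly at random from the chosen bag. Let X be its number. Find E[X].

437/60

E[X | bag 1] = (10+9+6+10+12)/5 = 47/5.
E[X | bag 2] = (3+4)/2 = 7/2.
E[X | bag 3] = (5+12)/2 = 17/2.
By the law of total expectation,
E[X] = (1/2)·(47/5) + (1/3)·(7/2) + (1/6)·(17/2) = 437/60.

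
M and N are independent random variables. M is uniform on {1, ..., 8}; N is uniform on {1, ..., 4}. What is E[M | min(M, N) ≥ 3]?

P(min(M, N) ≥ 3) = 3/8.
Summing M·P(x,y) over outcomes with min(M, N) ≥ 3 gives 33/16.
E[M | min(M, N) ≥ 3] = (33/16) / (3/8) = 11/2.

11/2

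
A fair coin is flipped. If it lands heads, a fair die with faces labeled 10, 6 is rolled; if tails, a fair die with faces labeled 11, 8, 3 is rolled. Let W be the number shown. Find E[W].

E[W | heads] = (10+6)/2 = 8.
E[W | tails] = (11+8+3)/3 = 22/3.
E[W] = (1/2)·(8) + (1/2)·(22/3) = 23/3.

23/3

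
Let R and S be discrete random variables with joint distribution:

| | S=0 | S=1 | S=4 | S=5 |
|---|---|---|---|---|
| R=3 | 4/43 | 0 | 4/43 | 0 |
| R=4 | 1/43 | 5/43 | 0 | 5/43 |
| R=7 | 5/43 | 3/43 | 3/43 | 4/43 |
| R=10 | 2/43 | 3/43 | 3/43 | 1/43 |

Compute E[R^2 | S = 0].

P(S = 0) = 12/43.
Σ R^2·P over the event = 9·(4/43) + 16·(1/43) + 49·(5/43) + 100·(2/43) = 497/43.
E[R^2 | S = 0] = (497/43) / (12/43) = 497/12.

497/12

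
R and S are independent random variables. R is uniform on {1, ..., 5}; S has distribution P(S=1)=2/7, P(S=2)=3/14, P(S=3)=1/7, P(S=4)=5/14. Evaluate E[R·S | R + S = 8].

P(R + S = 8) = 1/10.
Summing RS·P(x,y) over outcomes with R + S = 8 gives 11/7.
E[R·S | R + S = 8] = (11/7) / (1/10) = 110/7.

110/7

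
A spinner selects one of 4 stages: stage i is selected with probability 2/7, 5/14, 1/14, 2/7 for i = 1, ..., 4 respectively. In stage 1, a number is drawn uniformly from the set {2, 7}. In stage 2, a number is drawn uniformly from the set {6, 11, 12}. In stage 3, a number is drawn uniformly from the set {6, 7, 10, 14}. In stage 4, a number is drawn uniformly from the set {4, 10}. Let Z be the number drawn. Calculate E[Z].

E[Z | stage 1] = (2+7)/2 = 9/2.
E[Z | stage 2] = (6+11+12)/3 = 29/3.
E[Z | stage 3] = (6+7+10+14)/4 = 37/4.
E[Z | stage 4] = (4+10)/2 = 7.
By the law of total expectation,
E[Z] = (2/7)·(9/2) + (5/14)·(29/3) + (1/14)·(37/4) + (2/7)·(7) = 1243/168.

1243/168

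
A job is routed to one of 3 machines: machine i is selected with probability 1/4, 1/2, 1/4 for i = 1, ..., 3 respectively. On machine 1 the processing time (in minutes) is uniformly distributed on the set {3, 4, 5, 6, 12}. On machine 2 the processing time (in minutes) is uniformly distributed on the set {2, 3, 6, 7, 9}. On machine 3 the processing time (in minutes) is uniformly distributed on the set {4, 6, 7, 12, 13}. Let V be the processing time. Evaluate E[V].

E[V | machine 1] = (3+4+5+6+12)/5 = 6.
E[V | machine 2] = (2+3+6+7+9)/5 = 27/5.
E[V | machine 3] = (4+6+7+12+13)/5 = 42/5.
By the law of total expectation,
E[V] = (1/4)·(6) + (1/2)·(27/5) + (1/4)·(42/5) = 63/10.

63/10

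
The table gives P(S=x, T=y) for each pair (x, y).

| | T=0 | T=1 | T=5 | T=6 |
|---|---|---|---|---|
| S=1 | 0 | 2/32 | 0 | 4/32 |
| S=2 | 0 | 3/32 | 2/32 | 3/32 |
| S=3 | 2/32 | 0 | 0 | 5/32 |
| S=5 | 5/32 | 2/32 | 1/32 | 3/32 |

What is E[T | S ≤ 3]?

29/7

P(S ≤ 3) = 21/32.
Σ T·P over the event = 1·(2/32) + 6·(4/32) + 1·(3/32) + 5·(2/32) + 6·(3/32) + 0·(2/32) + 6·(5/32) = 87/32.
E[T | S ≤ 3] = (87/32) / (21/32) = 29/7.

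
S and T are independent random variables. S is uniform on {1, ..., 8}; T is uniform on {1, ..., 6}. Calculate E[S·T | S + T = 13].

Outcomes with S + T = 13: (7,6), (8,5), each with probability 1/48.
E[S·T | S + T = 13] = (42 + 40) / 2 = 41.

41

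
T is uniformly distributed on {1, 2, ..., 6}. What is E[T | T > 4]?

11/2

Given T > 4, T is equally likely to be any of {5, 6}.
E[T | T > 4] = (5 + 6) / 2 = 11/2.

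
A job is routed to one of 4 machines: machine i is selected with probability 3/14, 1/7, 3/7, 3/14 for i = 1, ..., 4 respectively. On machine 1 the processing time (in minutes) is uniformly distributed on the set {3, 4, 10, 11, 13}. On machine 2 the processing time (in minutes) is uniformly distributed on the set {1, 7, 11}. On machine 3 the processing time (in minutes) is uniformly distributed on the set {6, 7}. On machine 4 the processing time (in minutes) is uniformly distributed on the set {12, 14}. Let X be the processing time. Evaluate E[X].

E[X | machine 1] = (3+4+10+11+13)/5 = 41/5.
E[X | machine 2] = (1+7+11)/3 = 19/3.
E[X | machine 3] = (6+7)/2 = 13/2.
E[X | machine 4] = (12+14)/2 = 13.
E[X] = (3/14)·(41/5) + (1/7)·(19/3) + (3/7)·(13/2) + (3/14)·(13) = 247/30.

247/30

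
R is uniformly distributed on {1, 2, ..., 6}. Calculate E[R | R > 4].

Given R > 4, R is equally likely to be any of {5, 6}.
E[R | R > 4] = (5 + 6) / 2 = 11/2.

11/2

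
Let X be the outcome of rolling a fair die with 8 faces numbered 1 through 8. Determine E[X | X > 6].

Given X > 6, X is equally likely to be any of {7, 8}.
E[X | X > 6] = (7 + 8) / 2 = 15/2.

15/2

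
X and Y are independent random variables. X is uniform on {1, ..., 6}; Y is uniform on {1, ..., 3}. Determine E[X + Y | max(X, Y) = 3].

P(max(X, Y) = 3) = 5/18.
Summing (X+Y)·P(x,y) over outcomes with max(X, Y) = 3 gives 4/3.
E[X + Y | max(X, Y) = 3] = (4/3) / (5/18) = 24/5.

24/5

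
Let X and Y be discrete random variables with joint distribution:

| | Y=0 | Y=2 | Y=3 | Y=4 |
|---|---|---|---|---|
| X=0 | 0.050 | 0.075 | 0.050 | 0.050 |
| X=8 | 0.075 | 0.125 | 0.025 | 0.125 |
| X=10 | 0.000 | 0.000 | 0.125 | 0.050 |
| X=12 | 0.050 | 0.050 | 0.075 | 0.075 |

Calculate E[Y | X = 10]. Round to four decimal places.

3.2857

P(X = 10) = 0.175.
Σ Y·P over the event = 3·(0.125) + 4·(0.050) = 0.575.
E[Y | X = 10] = (0.575) / (0.175) = 3.2857.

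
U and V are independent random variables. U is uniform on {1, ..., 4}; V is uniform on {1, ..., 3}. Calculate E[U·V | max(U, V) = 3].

Outcomes with max(U, V) = 3: (1,3), (2,3), (3,1), (3,2), (3,3), each with probability 1/12.
E[U·V | max(U, V) = 3] = (3 + 6 + 3 + 6 + 9) / 5 = 27/5.

27/5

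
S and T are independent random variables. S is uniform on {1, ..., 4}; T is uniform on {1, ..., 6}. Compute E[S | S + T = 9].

P(S + T = 9) = 1/12.
Summing S·P(x,y) over outcomes with S + T = 9 gives 7/24.
E[S | S + T = 9] = (7/24) / (1/12) = 7/2.

7/2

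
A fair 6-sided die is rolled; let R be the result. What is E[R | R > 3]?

5

Given R > 3, R is equally likely to be any of {4, 5, 6}.
E[R | R > 3] = (4 + 5 + 6) / 3 = 5.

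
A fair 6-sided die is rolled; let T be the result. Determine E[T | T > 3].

Given T > 3, T is equally likely to be any of {4, 5, 6}.
E[T | T > 3] = (4 + 5 + 6) / 3 = 5.

5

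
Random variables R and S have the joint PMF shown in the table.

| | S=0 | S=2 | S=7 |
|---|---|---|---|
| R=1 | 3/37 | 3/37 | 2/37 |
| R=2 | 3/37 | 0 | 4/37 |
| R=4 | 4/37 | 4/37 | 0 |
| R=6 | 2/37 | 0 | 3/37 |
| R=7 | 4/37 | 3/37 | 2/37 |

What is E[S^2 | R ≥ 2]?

469/29

P(R ≥ 2) = 29/37.
Summing S^2·P(R=x,S=y) over the conditioning event gives 469/37.
E[S^2 | R ≥ 2] = (469/37) / (29/37) = 469/29.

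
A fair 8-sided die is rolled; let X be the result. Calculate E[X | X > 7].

8

Given X > 7, X is equally likely to be any of {8}.
E[X | X > 7] = (8) / 1 = 8.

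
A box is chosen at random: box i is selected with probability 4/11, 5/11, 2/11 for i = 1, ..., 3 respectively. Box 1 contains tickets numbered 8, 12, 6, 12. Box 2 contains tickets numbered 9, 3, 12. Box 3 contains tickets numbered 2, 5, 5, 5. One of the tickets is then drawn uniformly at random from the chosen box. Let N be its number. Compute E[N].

173/22

E[N | box 1] = (8+12+6+12)/4 = 19/2.
E[N | box 2] = (9+3+12)/3 = 8.
E[N | box 3] = (2+5+5+5)/4 = 17/4.
E[N] = (4/11)·(19/2) + (5/11)·(8) + (2/11)·(17/4) = 173/22.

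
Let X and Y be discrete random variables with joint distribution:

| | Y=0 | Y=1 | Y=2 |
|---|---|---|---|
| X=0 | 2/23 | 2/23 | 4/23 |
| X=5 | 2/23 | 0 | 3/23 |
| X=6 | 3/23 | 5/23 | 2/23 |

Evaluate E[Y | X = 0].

P(X = 0) = 8/23.
Σ Y·P over the event = 0·(2/23) + 1·(2/23) + 2·(4/23) = 10/23.
E[Y | X = 0] = (10/23) / (8/23) = 5/4.

5/4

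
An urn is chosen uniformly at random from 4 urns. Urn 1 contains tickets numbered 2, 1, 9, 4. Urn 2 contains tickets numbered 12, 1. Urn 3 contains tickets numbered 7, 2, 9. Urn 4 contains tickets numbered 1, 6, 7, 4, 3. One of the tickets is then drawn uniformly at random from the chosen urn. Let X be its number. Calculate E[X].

E[X | urn 1] = (2+1+9+4)/4 = 4.
E[X | urn 2] = (12+1)/2 = 13/2.
E[X | urn 3] = (7+2+9)/3 = 6.
E[X | urn 4] = (1+6+7+4+3)/5 = 21/5.
By the law of total expectation,
E[X] = (1/4)·(4) + (1/4)·(13/2) + (1/4)·(6) + (1/4)·(21/5) = 207/40.

207/40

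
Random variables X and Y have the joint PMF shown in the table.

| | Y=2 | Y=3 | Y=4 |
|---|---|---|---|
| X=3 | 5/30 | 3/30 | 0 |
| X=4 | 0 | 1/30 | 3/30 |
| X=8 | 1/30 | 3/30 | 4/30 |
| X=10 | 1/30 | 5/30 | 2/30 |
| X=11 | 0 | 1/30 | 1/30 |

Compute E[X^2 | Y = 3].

856/13

P(Y = 3) = 13/30.
Σ X^2·P over the event = 9·(3/30) + 16·(1/30) + 64·(3/30) + 100·(5/30) + 121·(1/30) = 428/15.
E[X^2 | Y = 3] = (428/15) / (13/30) = 856/13.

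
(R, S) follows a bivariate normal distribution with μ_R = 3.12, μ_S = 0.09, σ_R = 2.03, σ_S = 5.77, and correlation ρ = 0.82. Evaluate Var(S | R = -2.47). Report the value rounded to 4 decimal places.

Var(S | R=x) = (1 − ρ²)·σ_S².
Var(S | R=-2.47) = (5.77)²·(1 − (0.82)²) = 33.2929·0.3276 = 10.9068.

10.9068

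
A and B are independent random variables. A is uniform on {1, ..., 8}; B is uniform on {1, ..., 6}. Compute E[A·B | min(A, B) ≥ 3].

P(min(A, B) ≥ 3) = 1/2.
Summing AB·P(x,y) over outcomes with min(A, B) ≥ 3 gives 99/8.
E[A·B | min(A, B) ≥ 3] = (99/8) / (1/2) = 99/4.

99/4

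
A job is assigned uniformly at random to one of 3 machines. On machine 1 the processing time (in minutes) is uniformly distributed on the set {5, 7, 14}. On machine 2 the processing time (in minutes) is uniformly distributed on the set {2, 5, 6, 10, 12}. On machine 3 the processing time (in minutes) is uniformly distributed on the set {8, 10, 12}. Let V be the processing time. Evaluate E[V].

77/9

E[V | machine 1] = (5+7+14)/3 = 26/3.
E[V | machine 2] = (2+5+6+10+12)/5 = 7.
E[V | machine 3] = (8+10+12)/3 = 10.
By the law of total expectation,
E[V] = (1/3)·(26/3) + (1/3)·(7) + (1/3)·(10) = 77/9.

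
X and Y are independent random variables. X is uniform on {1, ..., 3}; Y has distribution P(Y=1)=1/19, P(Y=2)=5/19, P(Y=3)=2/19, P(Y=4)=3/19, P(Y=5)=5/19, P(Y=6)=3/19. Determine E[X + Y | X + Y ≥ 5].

P(X + Y ≥ 5) = 14/19.
Summing (X+Y)·P(x,y) over outcomes with X + Y ≥ 5 gives 278/57.
E[X + Y | X + Y ≥ 5] = (278/57) / (14/19) = 139/21.

139/21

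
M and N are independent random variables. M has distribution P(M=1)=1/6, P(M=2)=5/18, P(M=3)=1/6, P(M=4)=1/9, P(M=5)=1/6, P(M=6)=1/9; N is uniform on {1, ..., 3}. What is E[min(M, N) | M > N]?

P(M > N) = 16/27.
Summing min(M,N)·P(x,y) over outcomes with M > N gives 28/27.
E[min(M, N) | M > N] = (28/27) / (16/27) = 7/4.

7/4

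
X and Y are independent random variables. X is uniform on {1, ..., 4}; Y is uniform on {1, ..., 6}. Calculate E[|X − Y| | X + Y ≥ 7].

11/5

Outcomes with X + Y ≥ 7: (1,6), (2,5), (2,6), (3,4), (3,5), (3,6), (4,3), (4,4), (4,5), (4,6), each with probability 1/24.
E[|X − Y| | X + Y ≥ 7] = (5 + 3 + 4 + 1 + 2 + 3 + 1 + 0 + 1 + 2) / 10 = 11/5.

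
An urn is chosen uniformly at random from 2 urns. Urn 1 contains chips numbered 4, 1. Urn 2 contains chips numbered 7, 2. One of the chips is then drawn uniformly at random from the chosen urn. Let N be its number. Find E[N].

7/2

E[N | urn 1] = (4+1)/2 = 5/2.
E[N | urn 2] = (7+2)/2 = 9/2.
By the law of total expectation,
E[N] = (1/2)·(5/2) + (1/2)·(9/2) = 7/2.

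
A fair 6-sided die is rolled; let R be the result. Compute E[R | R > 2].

9/2

Given R > 2, R is equally likely to be any of {3, 4, 5, 6}.
E[R | R > 2] = (3 + 4 + 5 + 6) / 4 = 9/2.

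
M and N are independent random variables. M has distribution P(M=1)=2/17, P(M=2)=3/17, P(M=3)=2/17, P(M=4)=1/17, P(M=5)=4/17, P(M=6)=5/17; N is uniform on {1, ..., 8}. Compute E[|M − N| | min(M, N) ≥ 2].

221/105

P(min(M, N) ≥ 2) = 105/136.
Summing |M−N|·P(x,y) over outcomes with min(M, N) ≥ 2 gives 13/8.
E[|M − N| | min(M, N) ≥ 2] = (13/8) / (105/136) = 221/105.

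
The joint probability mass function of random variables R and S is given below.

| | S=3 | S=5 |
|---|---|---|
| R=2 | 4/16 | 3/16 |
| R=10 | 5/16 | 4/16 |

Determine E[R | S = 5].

46/7

P(S = 5) = 7/16.
Summing R·P(R=x,S=y) over the conditioning event gives 23/8.
E[R | S = 5] = (23/8) / (7/16) = 46/7.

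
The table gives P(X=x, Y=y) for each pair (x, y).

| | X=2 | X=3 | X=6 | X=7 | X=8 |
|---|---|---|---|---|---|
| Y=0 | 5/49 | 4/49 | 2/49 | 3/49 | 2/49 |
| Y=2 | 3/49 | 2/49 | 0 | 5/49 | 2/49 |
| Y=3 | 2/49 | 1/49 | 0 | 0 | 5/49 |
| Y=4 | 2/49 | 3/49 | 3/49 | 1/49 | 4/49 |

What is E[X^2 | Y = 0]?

P(Y = 0) = 16/49.
Σ X^2·P over the event = 4·(5/49) + 9·(4/49) + 36·(2/49) + 49·(3/49) + 64·(2/49) = 403/49.
E[X^2 | Y = 0] = (403/49) / (16/49) = 403/16.

403/16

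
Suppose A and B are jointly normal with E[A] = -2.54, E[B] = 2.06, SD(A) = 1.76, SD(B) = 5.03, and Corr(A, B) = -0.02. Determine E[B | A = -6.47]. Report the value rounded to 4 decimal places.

2.2846

For a bivariate normal, E[B | A=x] = μ_B + ρ·(σ_B/σ_A)·(x − μ_A).
E[B | A=-6.47] = 2.06 + (-0.02)·(5.03/1.76)·(-6.47 − (-2.54)) = 2.06 + (-0.057159)·(-3.93) = 2.2846.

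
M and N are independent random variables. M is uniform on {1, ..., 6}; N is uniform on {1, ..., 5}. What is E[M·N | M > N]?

P(M > N) = 1/2.
Summing MN·P(x,y) over outcomes with M > N gives 35/6.
E[M·N | M > N] = (35/6) / (1/2) = 35/3.

35/3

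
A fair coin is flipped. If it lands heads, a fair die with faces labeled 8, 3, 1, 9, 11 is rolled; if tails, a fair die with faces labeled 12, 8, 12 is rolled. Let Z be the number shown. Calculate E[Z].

128/15

E[Z | heads] = (8+3+1+9+11)/5 = 32/5.
E[Z | tails] = (12+8+12)/3 = 32/3.
By the law of total expectation,
E[Z] = (1/2)·(32/5) + (1/2)·(32/3) = 128/15.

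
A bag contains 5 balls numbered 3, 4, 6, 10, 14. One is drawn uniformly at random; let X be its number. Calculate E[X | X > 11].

14

P(X > 11) = 1/5.
Σ over the event: 14·1/5 = 14/5.
E[X | X > 11] = (14/5) / (1/5) = 14.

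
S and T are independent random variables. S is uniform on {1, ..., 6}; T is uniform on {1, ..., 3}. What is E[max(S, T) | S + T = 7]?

P(S + T = 7) = 1/6.
Summing max(S,T)·P(x,y) over outcomes with S + T = 7 gives 5/6.
E[max(S, T) | S + T = 7] = (5/6) / (1/6) = 5.

5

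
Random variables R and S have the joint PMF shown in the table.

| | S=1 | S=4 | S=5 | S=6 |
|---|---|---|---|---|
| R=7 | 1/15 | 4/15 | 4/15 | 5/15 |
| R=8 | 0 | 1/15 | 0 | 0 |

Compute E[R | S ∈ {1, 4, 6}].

78/11

P(S ∈ {1, 4, 6}) = 11/15.
Σ R·P over the event = 7·(1/15) + 7·(4/15) + 7·(5/15) + 8·(1/15) = 26/5.
E[R | S ∈ {1, 4, 6}] = (26/5) / (11/15) = 78/11.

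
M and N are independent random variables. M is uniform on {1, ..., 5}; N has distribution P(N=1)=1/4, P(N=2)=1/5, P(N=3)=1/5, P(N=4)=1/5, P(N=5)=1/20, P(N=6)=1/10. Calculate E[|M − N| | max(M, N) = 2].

9/13

P(max(M, N) = 2) = 13/100.
Summing |M−N|·P(x,y) over outcomes with max(M, N) = 2 gives 9/100.
E[|M − N| | max(M, N) = 2] = (9/100) / (13/100) = 9/13.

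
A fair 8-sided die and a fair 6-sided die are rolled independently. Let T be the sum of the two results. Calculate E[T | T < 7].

14/3

P(T < 7) = 5/16.
Σ over the event: 2·1/48 + 3·1/24 + 4·1/16 + 5·1/12 + 6·5/48 = 35/24.
E[T | T < 7] = (35/24) / (5/16) = 14/3.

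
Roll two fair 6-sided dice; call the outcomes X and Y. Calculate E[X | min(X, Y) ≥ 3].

9/2

P(min(X, Y) ≥ 3) = 4/9.
Summing X·P(x,y) over outcomes with min(X, Y) ≥ 3 gives 2.
E[X | min(X, Y) ≥ 3] = (2) / (4/9) = 9/2.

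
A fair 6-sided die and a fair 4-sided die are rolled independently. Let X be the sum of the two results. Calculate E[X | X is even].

6

P(X is even) = 1/2.
Σ over the event: 2·1/24 + 4·1/8 + 6·1/6 + 8·1/8 + 10·1/24 = 3.
E[X | X is even] = (3) / (1/2) = 6.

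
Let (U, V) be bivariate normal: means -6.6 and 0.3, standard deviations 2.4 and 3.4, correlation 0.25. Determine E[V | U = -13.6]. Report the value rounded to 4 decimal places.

E[V | U=x] = μ_V + ρ(σ_V/σ_U)(x − μ_U) for jointly normal variables.
E[V | U=-13.6] = 0.3 + (0.25)·(3.4/2.4)·(-13.6 − (-6.6)) = 0.3 + (0.35417)·(-7) = -2.1792.

-2.1792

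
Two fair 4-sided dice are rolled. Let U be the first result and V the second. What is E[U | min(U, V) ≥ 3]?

Outcomes with min(U, V) ≥ 3: (3,3), (3,4), (4,3), (4,4), each with probability 1/16.
E[U | min(U, V) ≥ 3] = (3 + 3 + 4 + 4) / 4 = 7/2.

7/2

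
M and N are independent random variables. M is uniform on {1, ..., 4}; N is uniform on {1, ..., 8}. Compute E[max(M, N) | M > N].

10/3

Outcomes with M > N: (2,1), (3,1), (3,2), (4,1), (4,2), (4,3), each with probability 1/32.
E[max(M, N) | M > N] = (2 + 3 + 3 + 4 + 4 + 4) / 6 = 10/3.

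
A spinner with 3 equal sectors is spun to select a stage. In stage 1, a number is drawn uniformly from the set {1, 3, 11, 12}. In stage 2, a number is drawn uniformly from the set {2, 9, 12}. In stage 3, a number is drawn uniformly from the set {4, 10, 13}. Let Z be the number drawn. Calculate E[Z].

281/36

E[Z | stage 1] = (1+3+11+12)/4 = 27/4.
E[Z | stage 2] = (2+9+12)/3 = 23/3.
E[Z | stage 3] = (4+10+13)/3 = 9.
E[Z] = (1/3)·(27/4) + (1/3)·(23/3) + (1/3)·(9) = 281/36.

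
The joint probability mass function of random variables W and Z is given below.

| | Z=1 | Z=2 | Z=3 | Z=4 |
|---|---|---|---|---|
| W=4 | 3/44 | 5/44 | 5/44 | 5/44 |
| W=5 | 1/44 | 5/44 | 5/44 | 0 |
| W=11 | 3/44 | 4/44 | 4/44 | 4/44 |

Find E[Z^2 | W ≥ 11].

119/15

P(W ≥ 11) = 15/44.
Summing Z^2·P(W=x,Z=y) over the conditioning event gives 119/44.
E[Z^2 | W ≥ 11] = (119/44) / (15/44) = 119/15.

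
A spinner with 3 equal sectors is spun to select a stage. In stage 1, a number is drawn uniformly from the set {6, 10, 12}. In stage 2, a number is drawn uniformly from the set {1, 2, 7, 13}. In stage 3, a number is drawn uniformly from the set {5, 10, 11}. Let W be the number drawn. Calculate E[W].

E[W | stage 1] = (6+10+12)/3 = 28/3.
E[W | stage 2] = (1+2+7+13)/4 = 23/4.
E[W | stage 3] = (5+10+11)/3 = 26/3.
By the law of total expectation,
E[W] = (1/3)·(28/3) + (1/3)·(23/4) + (1/3)·(26/3) = 95/12.

95/12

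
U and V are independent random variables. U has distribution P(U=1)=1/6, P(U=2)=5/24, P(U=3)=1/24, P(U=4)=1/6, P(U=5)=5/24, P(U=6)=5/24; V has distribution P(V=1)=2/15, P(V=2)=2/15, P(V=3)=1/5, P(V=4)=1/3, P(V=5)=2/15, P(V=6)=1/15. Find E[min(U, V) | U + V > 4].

P(U + V > 4) = 31/36.
Summing min(U,V)·P(x,y) over outcomes with U + V > 4 gives 109/45.
E[min(U, V) | U + V > 4] = (109/45) / (31/36) = 436/155.

436/155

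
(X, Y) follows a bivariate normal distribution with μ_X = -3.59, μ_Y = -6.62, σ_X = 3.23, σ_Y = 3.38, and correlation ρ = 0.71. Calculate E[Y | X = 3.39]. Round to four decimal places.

-1.4341

The regression of Y on X has slope ρ·σ_Y/σ_X and passes through (μ_X, μ_Y).
E[Y | X=3.39] = -6.62 + (0.71)·(3.38/3.23)·(3.39 − (-3.59)) = -6.62 + (0.74297)·(6.98) = -1.4341.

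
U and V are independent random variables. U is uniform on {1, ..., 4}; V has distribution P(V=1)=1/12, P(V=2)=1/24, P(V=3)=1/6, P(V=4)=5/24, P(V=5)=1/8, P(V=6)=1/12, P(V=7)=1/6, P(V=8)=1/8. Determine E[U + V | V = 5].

15/2

P(V = 5) = 1/8.
Summing (U+V)·P(x,y) over outcomes with V = 5 gives 15/16.
E[U + V | V = 5] = (15/16) / (1/8) = 15/2.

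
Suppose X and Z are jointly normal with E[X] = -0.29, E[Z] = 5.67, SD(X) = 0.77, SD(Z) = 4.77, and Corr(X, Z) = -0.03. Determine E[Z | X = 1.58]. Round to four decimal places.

For a bivariate normal, E[Z | X=x] = μ_Z + ρ·(σ_Z/σ_X)·(x − μ_X).
E[Z | X=1.58] = 5.67 + (-0.03)·(4.77/0.77)·(1.58 − (-0.29)) = 5.67 + (-0.18584)·(1.87) = 5.3225.

5.3225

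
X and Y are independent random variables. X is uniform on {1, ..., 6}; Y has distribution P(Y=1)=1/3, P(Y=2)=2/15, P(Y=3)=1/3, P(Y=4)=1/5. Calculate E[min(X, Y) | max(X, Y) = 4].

P(max(X, Y) = 4) = 4/15.
Summing min(X,Y)·P(x,y) over outcomes with max(X, Y) = 4 gives 3/5.
E[min(X, Y) | max(X, Y) = 4] = (3/5) / (4/15) = 9/4.

9/4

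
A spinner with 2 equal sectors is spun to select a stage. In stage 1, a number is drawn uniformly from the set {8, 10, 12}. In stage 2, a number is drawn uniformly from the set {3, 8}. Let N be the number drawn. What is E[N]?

E[N | stage 1] = (8+10+12)/3 = 10.
E[N | stage 2] = (3+8)/2 = 11/2.
E[N] = (1/2)·(10) + (1/2)·(11/2) = 31/4.

31/4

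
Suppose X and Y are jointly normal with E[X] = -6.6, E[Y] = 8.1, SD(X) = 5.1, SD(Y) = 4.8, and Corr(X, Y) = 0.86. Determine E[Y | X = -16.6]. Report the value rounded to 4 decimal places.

The regression of Y on X has slope ρ·σ_Y/σ_X and passes through (μ_X, μ_Y).
E[Y | X=-16.6] = 8.1 + (0.86)·(4.8/5.1)·(-16.6 − (-6.6)) = 8.1 + (0.80941)·(-10) = 0.0059.

0.0059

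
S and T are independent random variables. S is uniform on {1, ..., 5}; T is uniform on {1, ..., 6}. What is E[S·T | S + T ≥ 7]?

49/3

P(S + T ≥ 7) = 1/2.
Summing ST·P(x,y) over outcomes with S + T ≥ 7 gives 49/6.
E[S·T | S + T ≥ 7] = (49/6) / (1/2) = 49/3.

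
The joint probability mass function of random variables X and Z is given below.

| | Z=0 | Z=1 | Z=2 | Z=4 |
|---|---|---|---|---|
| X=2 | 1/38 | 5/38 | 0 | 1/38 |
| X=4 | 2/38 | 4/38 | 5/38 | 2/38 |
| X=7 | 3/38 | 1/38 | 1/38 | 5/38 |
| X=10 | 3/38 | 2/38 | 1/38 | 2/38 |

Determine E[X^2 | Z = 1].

111/4

P(Z = 1) = 6/19.
Σ X^2·P over the event = 4·(5/38) + 16·(4/38) + 49·(1/38) + 100·(2/38) = 333/38.
E[X^2 | Z = 1] = (333/38) / (6/19) = 111/4.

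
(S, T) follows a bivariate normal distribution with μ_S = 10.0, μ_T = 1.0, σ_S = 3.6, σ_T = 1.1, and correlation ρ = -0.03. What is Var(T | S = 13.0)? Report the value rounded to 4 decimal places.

1.2089

Var(T | S=x) = (1 − ρ²)·σ_T².
Var(T | S=13.0) = (1.1)²·(1 − (-0.03)²) = 1.21·0.9991 = 1.2089.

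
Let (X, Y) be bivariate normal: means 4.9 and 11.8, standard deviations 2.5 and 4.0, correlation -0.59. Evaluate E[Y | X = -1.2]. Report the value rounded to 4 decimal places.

17.5584

E[Y | X=x] = μ_Y + ρ(σ_Y/σ_X)(x − μ_X) for jointly normal variables.
E[Y | X=-1.2] = 11.8 + (-0.59)·(4.0/2.5)·(-1.2 − (4.9)) = 11.8 + (-0.944)·(-6.1) = 17.5584.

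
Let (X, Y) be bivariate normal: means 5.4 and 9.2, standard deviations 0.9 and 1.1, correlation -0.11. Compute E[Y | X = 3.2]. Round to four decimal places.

For a bivariate normal, E[Y | X=x] = μ_Y + ρ·(σ_Y/σ_X)·(x − μ_X).
E[Y | X=3.2] = 9.2 + (-0.11)·(1.1/0.9)·(3.2 − (5.4)) = 9.2 + (-0.13444)·(-2.2) = 9.4958.

9.4958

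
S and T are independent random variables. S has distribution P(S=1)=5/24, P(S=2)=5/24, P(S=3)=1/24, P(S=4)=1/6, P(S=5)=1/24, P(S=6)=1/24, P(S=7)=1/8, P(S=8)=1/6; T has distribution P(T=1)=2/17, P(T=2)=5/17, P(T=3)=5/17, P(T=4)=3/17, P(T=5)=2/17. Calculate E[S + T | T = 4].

P(T = 4) = 3/17.
Summing (S+T)·P(x,y) over outcomes with T = 4 gives 97/68.
E[S + T | T = 4] = (97/68) / (3/17) = 97/12.

97/12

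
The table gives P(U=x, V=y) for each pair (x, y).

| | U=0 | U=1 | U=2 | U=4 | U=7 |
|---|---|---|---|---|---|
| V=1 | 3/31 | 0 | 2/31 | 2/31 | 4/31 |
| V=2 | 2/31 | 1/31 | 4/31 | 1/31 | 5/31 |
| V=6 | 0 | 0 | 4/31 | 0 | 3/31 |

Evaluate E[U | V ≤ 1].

P(V ≤ 1) = 11/31.
Σ U·P over the event = 0·(3/31) + 2·(2/31) + 4·(2/31) + 7·(4/31) = 40/31.
E[U | V ≤ 1] = (40/31) / (11/31) = 40/11.

40/11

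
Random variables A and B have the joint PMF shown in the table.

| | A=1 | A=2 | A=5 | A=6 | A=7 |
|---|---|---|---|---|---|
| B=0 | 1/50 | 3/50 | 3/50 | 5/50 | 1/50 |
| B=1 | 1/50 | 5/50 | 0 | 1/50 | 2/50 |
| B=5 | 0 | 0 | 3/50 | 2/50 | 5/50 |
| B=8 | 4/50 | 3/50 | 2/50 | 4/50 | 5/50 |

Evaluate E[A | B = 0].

59/13

P(B = 0) = 13/50.
Summing A·P(A=x,B=y) over the conditioning event gives 59/50.
E[A | B = 0] = (59/50) / (13/50) = 59/13.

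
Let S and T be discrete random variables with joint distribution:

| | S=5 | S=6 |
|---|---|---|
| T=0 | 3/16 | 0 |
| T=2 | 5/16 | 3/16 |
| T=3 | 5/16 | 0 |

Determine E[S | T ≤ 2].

58/11

P(T ≤ 2) = 11/16.
Summing S·P(S=x,T=y) over the conditioning event gives 29/8.
E[S | T ≤ 2] = (29/8) / (11/16) = 58/11.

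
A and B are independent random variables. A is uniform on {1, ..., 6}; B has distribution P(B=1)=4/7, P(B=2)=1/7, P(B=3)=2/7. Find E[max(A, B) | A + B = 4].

20/7

P(A + B = 4) = 1/6.
Summing max(A,B)·P(x,y) over outcomes with A + B = 4 gives 10/21.
E[max(A, B) | A + B = 4] = (10/21) / (1/6) = 20/7.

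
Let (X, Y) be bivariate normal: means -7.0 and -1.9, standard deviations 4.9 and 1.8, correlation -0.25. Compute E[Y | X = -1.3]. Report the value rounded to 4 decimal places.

For a bivariate normal, E[Y | X=x] = μ_Y + ρ·(σ_Y/σ_X)·(x − μ_X).
E[Y | X=-1.3] = -1.9 + (-0.25)·(1.8/4.9)·(-1.3 − (-7.0)) = -1.9 + (-0.091837)·(5.7) = -2.4235.

-2.4235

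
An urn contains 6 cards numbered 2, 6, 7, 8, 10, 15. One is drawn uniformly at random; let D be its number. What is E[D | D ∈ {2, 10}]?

P(D ∈ {2, 10}) = 1/3.
Σ over the event: 2·1/6 + 10·1/6 = 2.
E[D | D ∈ {2, 10}] = (2) / (1/3) = 6.

6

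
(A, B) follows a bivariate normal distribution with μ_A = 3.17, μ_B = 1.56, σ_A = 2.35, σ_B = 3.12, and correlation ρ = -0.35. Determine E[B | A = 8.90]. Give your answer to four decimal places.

E[B | A=x] = μ_B + ρ(σ_B/σ_A)(x − μ_A) for jointly normal variables.
E[B | A=8.90] = 1.56 + (-0.35)·(3.12/2.35)·(8.90 − (3.17)) = 1.56 + (-0.46468)·(5.73) = -1.1026.

-1.1026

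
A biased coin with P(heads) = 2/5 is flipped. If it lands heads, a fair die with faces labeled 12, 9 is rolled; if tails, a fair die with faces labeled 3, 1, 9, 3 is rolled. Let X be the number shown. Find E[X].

33/5

E[X | heads] = (12+9)/2 = 21/2.
E[X | tails] = (3+1+9+3)/4 = 4.
E[X] = (2/5)·(21/2) + (3/5)·(4) = 33/5.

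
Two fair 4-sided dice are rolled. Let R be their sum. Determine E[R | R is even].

P(R is even) = 1/2.
Σ over the event: 2·1/16 + 4·3/16 + 6·3/16 + 8·1/16 = 5/2.
E[R | R is even] = (5/2) / (1/2) = 5.

5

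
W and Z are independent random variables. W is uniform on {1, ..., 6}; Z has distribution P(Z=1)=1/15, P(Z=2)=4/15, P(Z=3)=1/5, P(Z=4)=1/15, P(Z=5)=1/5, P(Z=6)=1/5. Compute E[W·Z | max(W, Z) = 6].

20

P(max(W, Z) = 6) = 1/3.
Summing WZ·P(x,y) over outcomes with max(W, Z) = 6 gives 20/3.
E[W·Z | max(W, Z) = 6] = (20/3) / (1/3) = 20.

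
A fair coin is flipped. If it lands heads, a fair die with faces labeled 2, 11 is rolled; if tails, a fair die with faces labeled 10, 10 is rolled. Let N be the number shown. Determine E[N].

E[N | heads] = (2+11)/2 = 13/2.
E[N | tails] = (10+10)/2 = 10.
By the law of total expectation,
E[N] = (1/2)·(13/2) + (1/2)·(10) = 33/4.

33/4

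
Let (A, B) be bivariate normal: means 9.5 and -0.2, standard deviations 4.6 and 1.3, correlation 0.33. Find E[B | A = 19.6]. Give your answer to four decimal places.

0.7419

E[B | A=x] = μ_B + ρ(σ_B/σ_A)(x − μ_A) for jointly normal variables.
E[B | A=19.6] = -0.2 + (0.33)·(1.3/4.6)·(19.6 − (9.5)) = -0.2 + (0.093261)·(10.1) = 0.7419.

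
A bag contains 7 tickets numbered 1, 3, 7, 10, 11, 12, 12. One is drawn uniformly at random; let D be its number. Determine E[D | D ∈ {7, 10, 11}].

P(D ∈ {7, 10, 11}) = 3/7.
Σ over the event: 7·1/7 + 10·1/7 + 11·1/7 = 4.
E[D | D ∈ {7, 10, 11}] = (4) / (3/7) = 28/3.

28/3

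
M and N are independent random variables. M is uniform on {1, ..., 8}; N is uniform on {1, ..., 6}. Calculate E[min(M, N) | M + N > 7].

P(M + N > 7) = 9/16.
Summing min(M,N)·P(x,y) over outcomes with M + N > 7 gives 33/16.
E[min(M, N) | M + N > 7] = (33/16) / (9/16) = 11/3.

11/3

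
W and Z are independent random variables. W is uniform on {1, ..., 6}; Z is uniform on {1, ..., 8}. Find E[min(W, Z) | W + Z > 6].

37/11

P(W + Z > 6) = 11/16.
Summing min(W,Z)·P(x,y) over outcomes with W + Z > 6 gives 37/16.
E[min(W, Z) | W + Z > 6] = (37/16) / (11/16) = 37/11.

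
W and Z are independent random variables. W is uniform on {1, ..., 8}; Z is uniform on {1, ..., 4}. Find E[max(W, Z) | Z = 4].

Outcomes with Z = 4: (1,4), (2,4), (3,4), (4,4), (5,4), (6,4), (7,4), (8,4), each with probability 1/32.
E[max(W, Z) | Z = 4] = (4 + 4 + 4 + 4 + 5 + 6 + 7 + 8) / 8 = 21/4.

21/4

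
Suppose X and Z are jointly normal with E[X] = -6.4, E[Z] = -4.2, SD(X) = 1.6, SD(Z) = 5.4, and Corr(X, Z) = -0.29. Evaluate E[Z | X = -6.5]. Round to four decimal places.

-4.1021

The regression of Z on X has slope ρ·σ_Z/σ_X and passes through (μ_X, μ_Z).
E[Z | X=-6.5] = -4.2 + (-0.29)·(5.4/1.6)·(-6.5 − (-6.4)) = -4.2 + (-0.97875)·(-0.1) = -4.1021.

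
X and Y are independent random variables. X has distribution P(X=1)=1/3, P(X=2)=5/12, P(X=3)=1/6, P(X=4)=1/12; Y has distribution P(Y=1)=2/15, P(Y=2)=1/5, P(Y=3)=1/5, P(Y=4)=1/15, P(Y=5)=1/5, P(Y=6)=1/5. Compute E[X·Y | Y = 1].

P(Y = 1) = 2/15.
Summing XY·P(x,y) over outcomes with Y = 1 gives 4/15.
E[X·Y | Y = 1] = (4/15) / (2/15) = 2.

2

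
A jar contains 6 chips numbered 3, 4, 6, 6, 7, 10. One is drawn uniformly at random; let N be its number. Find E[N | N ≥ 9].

P(N ≥ 9) = 1/6.
Σ over the event: 10·1/6 = 5/3.
E[N | N ≥ 9] = (5/3) / (1/6) = 10.

10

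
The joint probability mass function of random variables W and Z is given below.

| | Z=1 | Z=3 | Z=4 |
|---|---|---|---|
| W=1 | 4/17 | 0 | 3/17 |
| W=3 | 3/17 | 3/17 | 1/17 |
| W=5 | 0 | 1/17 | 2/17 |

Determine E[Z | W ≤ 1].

16/7

P(W ≤ 1) = 7/17.
Σ Z·P over the event = 1·(4/17) + 4·(3/17) = 16/17.
E[Z | W ≤ 1] = (16/17) / (7/17) = 16/7.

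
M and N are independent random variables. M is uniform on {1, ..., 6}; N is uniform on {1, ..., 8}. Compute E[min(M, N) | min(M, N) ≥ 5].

Outcomes with min(M, N) ≥ 5: (5,5), (5,6), (5,7), (5,8), (6,5), (6,6), (6,7), (6,8), each with probability 1/48.
E[min(M, N) | min(M, N) ≥ 5] = (5 + 5 + 5 + 5 + 5 + 6 + 6 + 6) / 8 = 43/8.

43/8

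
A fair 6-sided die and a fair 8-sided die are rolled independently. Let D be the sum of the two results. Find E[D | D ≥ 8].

P(D ≥ 8) = 9/16.
Σ over the event: 8·1/8 + 9·1/8 + 10·5/48 + 11·1/12 + 12·1/16 + 13·1/24 + 14·1/48 = 17/3.
E[D | D ≥ 8] = (17/3) / (9/16) = 272/27.

272/27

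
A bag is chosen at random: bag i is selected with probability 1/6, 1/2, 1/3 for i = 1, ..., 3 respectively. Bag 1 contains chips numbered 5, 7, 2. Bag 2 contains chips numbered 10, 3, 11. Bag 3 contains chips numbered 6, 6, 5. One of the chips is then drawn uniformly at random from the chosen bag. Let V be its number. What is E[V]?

20/3

E[V | bag 1] = (5+7+2)/3 = 14/3.
E[V | bag 2] = (10+3+11)/3 = 8.
E[V | bag 3] = (6+6+5)/3 = 17/3.
By the law of total expectation,
E[V] = (1/6)·(14/3) + (1/2)·(8) + (1/3)·(17/3) = 20/3.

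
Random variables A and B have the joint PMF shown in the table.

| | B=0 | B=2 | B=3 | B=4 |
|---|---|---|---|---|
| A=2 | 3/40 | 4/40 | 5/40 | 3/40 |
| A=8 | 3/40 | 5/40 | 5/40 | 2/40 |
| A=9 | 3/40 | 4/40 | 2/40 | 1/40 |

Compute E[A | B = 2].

84/13

P(B = 2) = 13/40.
Σ A·P over the event = 2·(4/40) + 8·(5/40) + 9·(4/40) = 21/10.
E[A | B = 2] = (21/10) / (13/40) = 84/13.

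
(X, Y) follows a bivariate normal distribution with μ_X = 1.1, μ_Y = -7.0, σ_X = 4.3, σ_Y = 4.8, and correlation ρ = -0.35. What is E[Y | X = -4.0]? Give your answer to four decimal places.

-5.0074

The regression of Y on X has slope ρ·σ_Y/σ_X and passes through (μ_X, μ_Y).
E[Y | X=-4.0] = -7.0 + (-0.35)·(4.8/4.3)·(-4.0 − (1.1)) = -7.0 + (-0.3907)·(-5.1) = -5.0074.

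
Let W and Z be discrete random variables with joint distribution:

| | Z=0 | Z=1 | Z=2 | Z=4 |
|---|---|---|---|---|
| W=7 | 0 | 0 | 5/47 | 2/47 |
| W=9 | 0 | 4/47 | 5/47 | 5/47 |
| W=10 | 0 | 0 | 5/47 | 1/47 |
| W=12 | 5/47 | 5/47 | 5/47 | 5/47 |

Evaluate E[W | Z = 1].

32/3

P(Z = 1) = 9/47.
Σ W·P over the event = 9·(4/47) + 12·(5/47) = 96/47.
E[W | Z = 1] = (96/47) / (9/47) = 32/3.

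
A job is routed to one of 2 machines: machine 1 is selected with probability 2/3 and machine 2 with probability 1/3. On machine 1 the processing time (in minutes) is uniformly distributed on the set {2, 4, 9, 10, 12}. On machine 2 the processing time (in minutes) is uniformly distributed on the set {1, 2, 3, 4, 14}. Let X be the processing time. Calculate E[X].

98/15

E[X | machine 1] = (2+4+9+10+12)/5 = 37/5.
E[X | machine 2] = (1+2+3+4+14)/5 = 24/5.
By the law of total expectation,
E[X] = (2/3)·(37/5) + (1/3)·(24/5) = 98/15.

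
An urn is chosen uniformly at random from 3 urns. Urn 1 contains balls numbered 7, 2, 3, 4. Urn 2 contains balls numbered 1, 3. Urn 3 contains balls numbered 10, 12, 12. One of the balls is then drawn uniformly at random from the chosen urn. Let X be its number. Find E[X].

52/9

E[X | urn 1] = (7+2+3+4)/4 = 4.
E[X | urn 2] = (1+3)/2 = 2.
E[X | urn 3] = (10+12+12)/3 = 34/3.
By the law of total expectation,
E[X] = (1/3)·(4) + (1/3)·(2) + (1/3)·(34/3) = 52/9.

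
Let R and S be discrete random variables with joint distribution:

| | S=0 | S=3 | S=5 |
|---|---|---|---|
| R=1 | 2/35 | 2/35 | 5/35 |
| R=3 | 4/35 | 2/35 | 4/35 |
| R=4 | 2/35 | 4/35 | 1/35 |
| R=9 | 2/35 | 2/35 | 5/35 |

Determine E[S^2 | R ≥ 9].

P(R ≥ 9) = 9/35.
Σ S^2·P over the event = 0·(2/35) + 9·(2/35) + 25·(5/35) = 143/35.
E[S^2 | R ≥ 9] = (143/35) / (9/35) = 143/9.

143/9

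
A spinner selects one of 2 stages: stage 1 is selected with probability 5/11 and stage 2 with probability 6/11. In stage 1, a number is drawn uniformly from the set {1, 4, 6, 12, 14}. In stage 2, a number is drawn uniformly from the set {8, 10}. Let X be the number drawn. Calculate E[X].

E[X | stage 1] = (1+4+6+12+14)/5 = 37/5.
E[X | stage 2] = (8+10)/2 = 9.
By the law of total expectation,
E[X] = (5/11)·(37/5) + (6/11)·(9) = 91/11.

91/11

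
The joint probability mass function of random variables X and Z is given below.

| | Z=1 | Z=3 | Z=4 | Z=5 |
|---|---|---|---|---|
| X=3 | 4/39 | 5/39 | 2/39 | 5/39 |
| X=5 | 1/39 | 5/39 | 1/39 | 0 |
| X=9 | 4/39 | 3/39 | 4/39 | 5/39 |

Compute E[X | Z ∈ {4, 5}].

107/17

P(Z ∈ {4, 5}) = 17/39.
Σ X·P over the event = 3·(2/39) + 3·(5/39) + 5·(1/39) + 9·(4/39) + 9·(5/39) = 107/39.
E[X | Z ∈ {4, 5}] = (107/39) / (17/39) = 107/17.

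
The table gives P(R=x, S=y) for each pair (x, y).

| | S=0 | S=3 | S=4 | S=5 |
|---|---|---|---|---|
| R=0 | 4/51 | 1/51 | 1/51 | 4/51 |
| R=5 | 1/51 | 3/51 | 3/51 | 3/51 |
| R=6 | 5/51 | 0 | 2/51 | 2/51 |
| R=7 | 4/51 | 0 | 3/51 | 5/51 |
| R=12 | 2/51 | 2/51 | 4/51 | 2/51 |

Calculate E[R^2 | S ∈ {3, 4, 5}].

P(S ∈ {3, 4, 5}) = 35/51.
Summing R^2·P(R=x,S=y) over the conditioning event gives 1913/51.
E[R^2 | S ∈ {3, 4, 5}] = (1913/51) / (35/51) = 1913/35.

1913/35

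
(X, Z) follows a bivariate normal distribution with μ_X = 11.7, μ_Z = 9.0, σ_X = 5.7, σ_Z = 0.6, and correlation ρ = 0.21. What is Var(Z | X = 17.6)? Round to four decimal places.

The conditional variance in a bivariate normal is σ_Z²(1 − ρ²), independent of x.
Var(Z | X=17.6) = (0.6)²·(1 − (0.21)²) = 0.36·0.9559 = 0.3441.

0.3441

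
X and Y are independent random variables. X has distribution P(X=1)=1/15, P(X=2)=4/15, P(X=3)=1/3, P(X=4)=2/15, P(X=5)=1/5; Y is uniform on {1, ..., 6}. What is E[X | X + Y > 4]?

124/37

P(X + Y > 4) = 37/45.
Summing X·P(x,y) over outcomes with X + Y > 4 gives 124/45.
E[X | X + Y > 4] = (124/45) / (37/45) = 124/37.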